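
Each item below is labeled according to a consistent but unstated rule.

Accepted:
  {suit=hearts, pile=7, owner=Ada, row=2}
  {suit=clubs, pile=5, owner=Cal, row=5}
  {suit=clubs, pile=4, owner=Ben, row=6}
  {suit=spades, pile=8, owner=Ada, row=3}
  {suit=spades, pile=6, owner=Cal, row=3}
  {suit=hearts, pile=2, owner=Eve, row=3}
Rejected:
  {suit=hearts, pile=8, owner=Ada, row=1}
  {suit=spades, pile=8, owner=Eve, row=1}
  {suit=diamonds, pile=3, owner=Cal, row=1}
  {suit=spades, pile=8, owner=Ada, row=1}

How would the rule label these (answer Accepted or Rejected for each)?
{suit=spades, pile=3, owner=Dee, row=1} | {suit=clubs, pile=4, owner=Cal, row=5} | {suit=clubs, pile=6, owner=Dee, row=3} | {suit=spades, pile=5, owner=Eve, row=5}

The simplest hypothesis consistent with all the labels is: row ≥ 2.
Rejected: {suit=spades, pile=3, owner=Dee, row=1}, since row = 1. Accepted: {suit=clubs, pile=4, owner=Cal, row=5}, since row = 5. Accepted: {suit=clubs, pile=6, owner=Dee, row=3}, since row = 3. Accepted: {suit=spades, pile=5, owner=Eve, row=5}, since row = 5.

Rejected, Accepted, Accepted, Accepted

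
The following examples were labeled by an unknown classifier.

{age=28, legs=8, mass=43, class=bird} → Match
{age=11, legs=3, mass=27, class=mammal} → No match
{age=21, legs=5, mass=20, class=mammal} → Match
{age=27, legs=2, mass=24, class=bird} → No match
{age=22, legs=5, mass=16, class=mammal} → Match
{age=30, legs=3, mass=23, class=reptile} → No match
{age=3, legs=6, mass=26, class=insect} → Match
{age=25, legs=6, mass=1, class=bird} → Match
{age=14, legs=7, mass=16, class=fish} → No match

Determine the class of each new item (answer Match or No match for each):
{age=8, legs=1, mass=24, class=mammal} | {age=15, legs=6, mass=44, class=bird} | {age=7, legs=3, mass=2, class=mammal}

All 'Match' examples share one property — legs ≥ 5 AND age ≠ 14 — and every 'No match' example lacks it.
No match: {age=8, legs=1, mass=24, class=mammal}, since legs = 1, age = 8.
Match: {age=15, legs=6, mass=44, class=bird}, since legs = 6, age = 15.
No match: {age=7, legs=3, mass=2, class=mammal}, since legs = 3, age = 7.

No match, Match, No match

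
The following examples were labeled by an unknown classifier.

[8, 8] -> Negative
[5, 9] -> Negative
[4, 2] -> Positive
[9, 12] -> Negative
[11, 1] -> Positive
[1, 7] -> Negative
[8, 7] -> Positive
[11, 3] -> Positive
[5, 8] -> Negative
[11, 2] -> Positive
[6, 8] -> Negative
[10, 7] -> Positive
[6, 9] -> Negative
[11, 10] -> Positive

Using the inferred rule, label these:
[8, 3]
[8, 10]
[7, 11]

Positive, Negative, Negative

The distinguishing property — first > second — holds for all the 'Positive' cases and none of the 'Negative' cases.
[8, 3]: Positive (8 > 3).
[8, 10]: Negative (8 < 10).
[7, 11]: Negative (7 < 11).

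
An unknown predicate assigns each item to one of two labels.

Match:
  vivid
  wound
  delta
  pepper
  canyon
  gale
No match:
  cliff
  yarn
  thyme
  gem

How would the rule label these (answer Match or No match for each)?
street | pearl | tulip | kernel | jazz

Match, Match, Match, Match, No match

All 'Match' examples share one property — has ≥ 2 vowels — and every 'No match' example lacks it.
street: 2 vowels, passes → Match. pearl: 2 vowels, passes → Match. tulip: 2 vowels, passes → Match. kernel: 2 vowels, passes → Match. jazz: 1 vowel, does not satisfy this → No match.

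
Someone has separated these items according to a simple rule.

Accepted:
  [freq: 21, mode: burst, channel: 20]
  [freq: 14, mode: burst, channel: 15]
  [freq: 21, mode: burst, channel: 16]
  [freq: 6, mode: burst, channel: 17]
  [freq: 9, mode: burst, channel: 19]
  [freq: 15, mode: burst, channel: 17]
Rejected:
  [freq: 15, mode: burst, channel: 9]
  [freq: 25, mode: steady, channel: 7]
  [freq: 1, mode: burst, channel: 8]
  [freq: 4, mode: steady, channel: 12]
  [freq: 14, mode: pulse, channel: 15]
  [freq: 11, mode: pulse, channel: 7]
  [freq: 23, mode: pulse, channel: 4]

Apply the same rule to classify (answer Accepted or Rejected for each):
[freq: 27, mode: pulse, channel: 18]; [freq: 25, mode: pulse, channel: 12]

The distinguishing property — mode is burst AND channel ≥ 12 — holds for all the 'Accepted' cases and none of the 'Rejected' cases.

Rejected, Rejected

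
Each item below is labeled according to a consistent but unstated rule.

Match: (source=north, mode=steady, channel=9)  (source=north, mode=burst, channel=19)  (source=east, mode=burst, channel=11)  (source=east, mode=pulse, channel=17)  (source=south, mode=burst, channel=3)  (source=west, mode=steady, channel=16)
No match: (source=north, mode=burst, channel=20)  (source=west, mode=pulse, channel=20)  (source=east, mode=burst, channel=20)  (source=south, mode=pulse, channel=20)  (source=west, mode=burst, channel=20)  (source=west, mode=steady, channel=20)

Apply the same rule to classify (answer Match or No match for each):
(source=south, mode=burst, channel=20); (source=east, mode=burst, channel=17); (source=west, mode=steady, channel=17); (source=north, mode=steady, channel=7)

The simplest hypothesis consistent with all the labels is: channel ≤ 19.
(source=south, mode=burst, channel=20): No match (channel = 20). (source=east, mode=burst, channel=17): Match (channel = 17). (source=west, mode=steady, channel=17): Match (channel = 17). (source=north, mode=steady, channel=7): Match (channel = 7).

No match, Match, Match, Match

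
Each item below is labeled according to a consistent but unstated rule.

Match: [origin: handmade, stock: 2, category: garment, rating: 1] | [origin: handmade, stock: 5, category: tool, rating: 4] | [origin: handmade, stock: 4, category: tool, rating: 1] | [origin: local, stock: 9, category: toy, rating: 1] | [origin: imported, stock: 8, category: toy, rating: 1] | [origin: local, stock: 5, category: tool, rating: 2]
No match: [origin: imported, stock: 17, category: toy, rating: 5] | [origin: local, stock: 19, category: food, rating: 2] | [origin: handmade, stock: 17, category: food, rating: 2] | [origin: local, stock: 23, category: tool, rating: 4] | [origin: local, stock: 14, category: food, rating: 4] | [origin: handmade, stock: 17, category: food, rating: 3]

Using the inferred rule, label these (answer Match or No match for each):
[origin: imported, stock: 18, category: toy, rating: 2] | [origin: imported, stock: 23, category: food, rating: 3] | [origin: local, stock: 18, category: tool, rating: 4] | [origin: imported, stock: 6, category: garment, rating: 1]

No match, No match, No match, Match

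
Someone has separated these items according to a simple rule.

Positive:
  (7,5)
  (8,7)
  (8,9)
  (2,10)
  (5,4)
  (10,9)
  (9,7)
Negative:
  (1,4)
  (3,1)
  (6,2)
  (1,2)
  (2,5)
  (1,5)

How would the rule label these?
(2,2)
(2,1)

Negative, Negative

The distinguishing property — sum ≥ 9 — holds for all the 'Positive' cases and none of the 'Negative' cases.
(2,2): Negative (2+2 = 4).
(2,1): Negative (2+1 = 3).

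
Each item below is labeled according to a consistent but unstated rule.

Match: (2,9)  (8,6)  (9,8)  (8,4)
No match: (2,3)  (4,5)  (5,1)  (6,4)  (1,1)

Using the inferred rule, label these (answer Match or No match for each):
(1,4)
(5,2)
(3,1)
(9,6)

No match, No match, No match, Match

All 'Match' examples share one property — sum ≥ 11 — and every 'No match' example lacks it.
(1,4): 1+4 = 5, fails this test → No match.
(5,2): 5+2 = 7, fails this test → No match.
(3,1): 3+1 = 4, fails this test → No match.
(9,6): 9+6 = 15, satisfies this → Match.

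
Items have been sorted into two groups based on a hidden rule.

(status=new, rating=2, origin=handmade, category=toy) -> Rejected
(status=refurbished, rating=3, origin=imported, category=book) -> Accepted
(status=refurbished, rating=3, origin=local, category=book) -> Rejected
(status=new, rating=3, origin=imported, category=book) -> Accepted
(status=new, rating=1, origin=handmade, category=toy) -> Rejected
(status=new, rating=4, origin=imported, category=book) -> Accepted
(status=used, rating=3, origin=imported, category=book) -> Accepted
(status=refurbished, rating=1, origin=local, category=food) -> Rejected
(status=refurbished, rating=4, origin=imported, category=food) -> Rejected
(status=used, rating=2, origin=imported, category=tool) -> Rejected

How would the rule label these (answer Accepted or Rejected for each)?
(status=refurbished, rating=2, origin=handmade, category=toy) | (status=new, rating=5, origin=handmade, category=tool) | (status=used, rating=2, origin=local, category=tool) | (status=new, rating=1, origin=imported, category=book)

Rule: category is book AND origin is imported. This holds for each 'Accepted' example and fails for each 'Rejected' one.
(status=refurbished, rating=2, origin=handmade, category=toy) — category is toy, origin is handmade, hence Rejected. (status=new, rating=5, origin=handmade, category=tool) — category is tool, origin is handmade, hence Rejected. (status=used, rating=2, origin=local, category=tool) — category is tool, origin is local, hence Rejected. (status=new, rating=1, origin=imported, category=book) — category is book, origin is imported, hence Accepted.

Rejected, Rejected, Rejected, Accepted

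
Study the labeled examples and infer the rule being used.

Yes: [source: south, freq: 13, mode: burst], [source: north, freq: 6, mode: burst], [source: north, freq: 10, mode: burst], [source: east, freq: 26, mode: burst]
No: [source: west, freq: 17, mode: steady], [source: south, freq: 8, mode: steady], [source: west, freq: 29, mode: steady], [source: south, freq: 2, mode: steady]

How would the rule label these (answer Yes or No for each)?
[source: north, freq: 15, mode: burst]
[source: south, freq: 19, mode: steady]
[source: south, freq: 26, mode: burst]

The simplest hypothesis consistent with all the labels is: mode is burst.

Yes, No, Yes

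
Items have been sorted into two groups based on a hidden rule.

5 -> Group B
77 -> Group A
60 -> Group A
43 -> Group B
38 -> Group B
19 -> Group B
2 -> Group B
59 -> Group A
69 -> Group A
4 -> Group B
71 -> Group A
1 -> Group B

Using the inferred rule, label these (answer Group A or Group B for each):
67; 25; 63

The common property of the 'Group A' items is: at least 59. No 'Group B' item has it.

Group A, Group B, Group A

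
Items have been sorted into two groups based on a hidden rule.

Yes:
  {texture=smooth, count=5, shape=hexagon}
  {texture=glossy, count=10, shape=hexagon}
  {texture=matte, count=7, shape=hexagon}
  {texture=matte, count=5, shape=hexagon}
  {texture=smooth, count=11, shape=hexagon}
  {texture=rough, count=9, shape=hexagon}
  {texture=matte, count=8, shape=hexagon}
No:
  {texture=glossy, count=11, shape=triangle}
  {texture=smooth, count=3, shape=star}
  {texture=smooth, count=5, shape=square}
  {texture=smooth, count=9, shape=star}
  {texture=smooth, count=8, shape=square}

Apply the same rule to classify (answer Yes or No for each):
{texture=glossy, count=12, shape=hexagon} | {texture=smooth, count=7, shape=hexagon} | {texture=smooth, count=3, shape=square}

Yes, Yes, No

Every 'Yes' example satisfies: shape is hexagon. None of the 'No' examples do.
{texture=glossy, count=12, shape=hexagon}: shape is hexagon, matches → Yes.
{texture=smooth, count=7, shape=hexagon}: shape is hexagon, matches → Yes.
{texture=smooth, count=3, shape=square}: shape is square, does not pass → No.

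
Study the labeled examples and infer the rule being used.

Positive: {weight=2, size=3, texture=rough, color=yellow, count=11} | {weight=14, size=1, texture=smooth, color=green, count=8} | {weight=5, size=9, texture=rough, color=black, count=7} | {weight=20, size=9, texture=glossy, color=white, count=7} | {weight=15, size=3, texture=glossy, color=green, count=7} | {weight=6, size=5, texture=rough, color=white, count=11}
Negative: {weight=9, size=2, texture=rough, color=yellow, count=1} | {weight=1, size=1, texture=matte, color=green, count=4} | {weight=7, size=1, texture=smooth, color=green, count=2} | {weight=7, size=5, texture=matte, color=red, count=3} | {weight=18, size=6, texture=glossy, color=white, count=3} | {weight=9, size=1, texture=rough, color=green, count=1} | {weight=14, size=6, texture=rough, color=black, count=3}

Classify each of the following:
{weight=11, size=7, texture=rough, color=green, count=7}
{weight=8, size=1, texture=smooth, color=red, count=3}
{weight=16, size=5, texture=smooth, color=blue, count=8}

Positive, Negative, Positive

The common property of the 'Positive' items is: count ≥ 7. No 'Negative' item has it.
{weight=11, size=7, texture=rough, color=green, count=7}: Positive (count = 7).
{weight=8, size=1, texture=smooth, color=red, count=3}: Negative (count = 3).
{weight=16, size=5, texture=smooth, color=blue, count=8}: Positive (count = 8).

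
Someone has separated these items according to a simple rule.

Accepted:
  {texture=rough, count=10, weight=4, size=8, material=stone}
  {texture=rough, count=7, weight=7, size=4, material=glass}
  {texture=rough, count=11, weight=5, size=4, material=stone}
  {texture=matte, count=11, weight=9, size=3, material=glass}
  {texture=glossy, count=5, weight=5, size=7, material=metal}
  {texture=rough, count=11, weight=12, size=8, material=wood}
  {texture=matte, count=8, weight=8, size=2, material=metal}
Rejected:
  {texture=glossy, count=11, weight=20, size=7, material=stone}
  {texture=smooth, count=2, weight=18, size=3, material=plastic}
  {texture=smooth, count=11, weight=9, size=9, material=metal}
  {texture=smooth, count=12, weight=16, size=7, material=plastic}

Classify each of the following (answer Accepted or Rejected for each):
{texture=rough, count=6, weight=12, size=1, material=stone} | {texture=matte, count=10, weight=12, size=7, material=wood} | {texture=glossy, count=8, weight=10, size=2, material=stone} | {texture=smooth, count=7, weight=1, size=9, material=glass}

Every 'Accepted' example satisfies: size ≤ 8 AND weight ≤ 12. None of the 'Rejected' examples do.
Accepted: {texture=rough, count=6, weight=12, size=1, material=stone}, since size = 1, weight = 12.
Accepted: {texture=matte, count=10, weight=12, size=7, material=wood}, since size = 7, weight = 12.
Accepted: {texture=glossy, count=8, weight=10, size=2, material=stone}, since size = 2, weight = 10.
Rejected: {texture=smooth, count=7, weight=1, size=9, material=glass}, since size = 9, weight = 1.

Accepted, Accepted, Accepted, Rejected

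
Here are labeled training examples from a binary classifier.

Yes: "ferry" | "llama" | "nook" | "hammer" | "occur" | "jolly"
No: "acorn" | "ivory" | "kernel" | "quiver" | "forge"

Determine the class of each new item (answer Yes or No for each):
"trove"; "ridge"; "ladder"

No, No, Yes

The rule appears to be: has a double letter.
No: "trove", since no doubled letter. No: "ridge", since no doubled letter. Yes: "ladder", since 'dd' doubled.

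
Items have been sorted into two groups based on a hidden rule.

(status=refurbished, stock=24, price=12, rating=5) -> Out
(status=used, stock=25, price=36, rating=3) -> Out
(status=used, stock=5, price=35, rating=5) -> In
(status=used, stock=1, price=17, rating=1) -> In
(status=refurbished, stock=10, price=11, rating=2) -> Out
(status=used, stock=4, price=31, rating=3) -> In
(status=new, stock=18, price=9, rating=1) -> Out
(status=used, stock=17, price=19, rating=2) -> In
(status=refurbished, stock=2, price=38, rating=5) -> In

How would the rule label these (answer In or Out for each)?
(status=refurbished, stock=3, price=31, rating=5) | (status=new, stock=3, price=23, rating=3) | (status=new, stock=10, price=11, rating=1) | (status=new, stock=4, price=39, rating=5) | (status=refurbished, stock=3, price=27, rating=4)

In, In, Out, In, In

Rule: stock ≤ 17 AND price ≥ 12. This holds for each 'In' example and fails for each 'Out' one.
In: (status=refurbished, stock=3, price=31, rating=5), since stock = 3, price = 31.
In: (status=new, stock=3, price=23, rating=3), since stock = 3, price = 23.
Out: (status=new, stock=10, price=11, rating=1), since stock = 10, price = 11.
In: (status=new, stock=4, price=39, rating=5), since stock = 4, price = 39.
In: (status=refurbished, stock=3, price=27, rating=4), since stock = 3, price = 27.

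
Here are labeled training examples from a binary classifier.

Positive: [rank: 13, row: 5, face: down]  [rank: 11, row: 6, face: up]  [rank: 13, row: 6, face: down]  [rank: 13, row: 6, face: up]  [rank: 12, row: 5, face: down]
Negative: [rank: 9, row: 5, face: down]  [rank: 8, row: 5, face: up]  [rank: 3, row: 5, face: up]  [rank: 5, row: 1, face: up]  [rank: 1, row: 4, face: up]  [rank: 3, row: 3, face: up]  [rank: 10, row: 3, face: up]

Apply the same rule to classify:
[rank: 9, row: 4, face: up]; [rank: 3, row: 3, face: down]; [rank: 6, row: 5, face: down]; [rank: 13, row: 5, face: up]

Negative, Negative, Negative, Positive

The common property of the 'Positive' items is: rank ≥ 11. No 'Negative' item has it.
[rank: 9, row: 4, face: up]: Negative (rank = 9). [rank: 3, row: 3, face: down]: Negative (rank = 3). [rank: 6, row: 5, face: down]: Negative (rank = 6). [rank: 13, row: 5, face: up]: Positive (rank = 13).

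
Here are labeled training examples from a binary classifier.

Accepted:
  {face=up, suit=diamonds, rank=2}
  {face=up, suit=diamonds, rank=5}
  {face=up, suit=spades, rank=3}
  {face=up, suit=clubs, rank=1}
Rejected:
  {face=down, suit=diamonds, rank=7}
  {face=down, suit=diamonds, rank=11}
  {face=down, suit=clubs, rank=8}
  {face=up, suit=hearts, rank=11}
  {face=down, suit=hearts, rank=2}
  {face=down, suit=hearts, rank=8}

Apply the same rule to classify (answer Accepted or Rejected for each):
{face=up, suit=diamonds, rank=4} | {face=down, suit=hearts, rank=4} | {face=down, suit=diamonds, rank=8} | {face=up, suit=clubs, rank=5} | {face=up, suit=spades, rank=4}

The common property of the 'Accepted' items is: face is up AND rank ≤ 5. No 'Rejected' item has it.
{face=up, suit=diamonds, rank=4} — face is up, rank = 4, hence Accepted. {face=down, suit=hearts, rank=4} — face is down, rank = 4, hence Rejected. {face=down, suit=diamonds, rank=8} — face is down, rank = 8, hence Rejected. {face=up, suit=clubs, rank=5} — face is up, rank = 5, hence Accepted. {face=up, suit=spades, rank=4} — face is up, rank = 4, hence Accepted.

Accepted, Rejected, Rejected, Accepted, Accepted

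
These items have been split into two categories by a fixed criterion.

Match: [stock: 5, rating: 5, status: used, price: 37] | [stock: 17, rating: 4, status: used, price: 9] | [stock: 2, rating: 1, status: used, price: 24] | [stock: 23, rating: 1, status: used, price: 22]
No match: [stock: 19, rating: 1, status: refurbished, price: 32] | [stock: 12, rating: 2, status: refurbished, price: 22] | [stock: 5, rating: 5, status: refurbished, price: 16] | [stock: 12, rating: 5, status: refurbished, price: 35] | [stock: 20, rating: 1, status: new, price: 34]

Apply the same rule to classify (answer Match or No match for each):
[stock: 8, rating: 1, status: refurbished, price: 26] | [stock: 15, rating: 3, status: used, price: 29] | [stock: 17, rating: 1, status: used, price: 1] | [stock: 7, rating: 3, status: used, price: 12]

No match, Match, Match, Match

Every 'Match' example satisfies: status is used. None of the 'No match' examples do.
[stock: 8, rating: 1, status: refurbished, price: 26] — status is refurbished, hence No match. [stock: 15, rating: 3, status: used, price: 29] — status is used, hence Match. [stock: 17, rating: 1, status: used, price: 1] — status is used, hence Match. [stock: 7, rating: 3, status: used, price: 12] — status is used, hence Match.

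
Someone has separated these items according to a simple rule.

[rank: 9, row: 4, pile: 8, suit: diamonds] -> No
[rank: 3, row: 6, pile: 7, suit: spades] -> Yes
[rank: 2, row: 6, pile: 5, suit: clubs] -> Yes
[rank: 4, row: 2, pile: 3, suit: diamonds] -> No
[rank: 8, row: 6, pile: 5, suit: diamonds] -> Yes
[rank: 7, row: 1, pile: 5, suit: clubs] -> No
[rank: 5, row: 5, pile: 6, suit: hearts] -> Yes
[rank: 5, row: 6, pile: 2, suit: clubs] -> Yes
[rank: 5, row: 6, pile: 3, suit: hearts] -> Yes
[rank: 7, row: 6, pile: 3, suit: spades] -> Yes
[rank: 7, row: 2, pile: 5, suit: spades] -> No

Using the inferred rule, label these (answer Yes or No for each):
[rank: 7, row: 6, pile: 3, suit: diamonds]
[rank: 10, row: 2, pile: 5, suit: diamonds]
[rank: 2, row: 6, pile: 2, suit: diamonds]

The common property of the 'Yes' items is: row ≥ 5. No 'No' item has it.
[rank: 7, row: 6, pile: 3, suit: diamonds] — row = 6, hence Yes.
[rank: 10, row: 2, pile: 5, suit: diamonds] — row = 2, hence No.
[rank: 2, row: 6, pile: 2, suit: diamonds] — row = 6, hence Yes.

Yes, No, Yes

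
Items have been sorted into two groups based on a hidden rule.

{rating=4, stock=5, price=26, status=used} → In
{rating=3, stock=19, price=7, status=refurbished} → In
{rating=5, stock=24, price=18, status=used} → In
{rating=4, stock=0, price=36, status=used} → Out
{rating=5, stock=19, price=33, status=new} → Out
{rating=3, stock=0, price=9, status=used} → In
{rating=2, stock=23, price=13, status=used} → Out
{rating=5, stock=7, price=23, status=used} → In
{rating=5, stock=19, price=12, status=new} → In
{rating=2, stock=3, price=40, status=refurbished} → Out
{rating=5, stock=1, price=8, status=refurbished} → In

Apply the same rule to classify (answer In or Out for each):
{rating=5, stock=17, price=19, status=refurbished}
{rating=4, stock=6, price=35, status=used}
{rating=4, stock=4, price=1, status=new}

In, Out, In

A rule that fits every label: rating ≥ 3 AND price ≤ 26 — true of each 'In' example, false of each 'Out' one.
In: {rating=5, stock=17, price=19, status=refurbished}, since rating = 5, price = 19.
Out: {rating=4, stock=6, price=35, status=used}, since rating = 4, price = 35.
In: {rating=4, stock=4, price=1, status=new}, since rating = 4, price = 1.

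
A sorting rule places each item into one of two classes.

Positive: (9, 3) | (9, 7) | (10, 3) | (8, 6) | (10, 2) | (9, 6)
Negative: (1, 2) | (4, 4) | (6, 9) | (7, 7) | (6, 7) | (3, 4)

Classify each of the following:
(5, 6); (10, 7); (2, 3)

Negative, Positive, Negative

One predicate separates the groups cleanly: first > second.
(5, 6): 5 < 6, does not fit → Negative.
(10, 7): 10 > 7, meets the rule → Positive.
(2, 3): 2 < 3, does not fit → Negative.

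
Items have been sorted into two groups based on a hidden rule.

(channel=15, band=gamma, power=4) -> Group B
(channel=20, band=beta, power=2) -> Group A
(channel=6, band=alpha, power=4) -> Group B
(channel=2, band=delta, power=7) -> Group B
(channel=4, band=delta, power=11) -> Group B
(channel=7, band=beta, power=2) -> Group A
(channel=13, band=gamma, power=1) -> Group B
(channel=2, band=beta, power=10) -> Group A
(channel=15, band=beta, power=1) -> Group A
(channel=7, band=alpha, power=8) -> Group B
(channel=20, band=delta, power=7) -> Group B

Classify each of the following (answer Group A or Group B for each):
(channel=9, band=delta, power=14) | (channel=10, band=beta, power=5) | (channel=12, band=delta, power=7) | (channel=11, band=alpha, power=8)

The pattern is that an item is 'Group A' exactly when: band is beta.
(channel=9, band=delta, power=14): band is delta — lacks this property, so Group B. (channel=10, band=beta, power=5): band is beta — matches, so Group A. (channel=12, band=delta, power=7): band is delta — lacks this property, so Group B. (channel=11, band=alpha, power=8): band is alpha — lacks this property, so Group B.

Group B, Group A, Group B, Group B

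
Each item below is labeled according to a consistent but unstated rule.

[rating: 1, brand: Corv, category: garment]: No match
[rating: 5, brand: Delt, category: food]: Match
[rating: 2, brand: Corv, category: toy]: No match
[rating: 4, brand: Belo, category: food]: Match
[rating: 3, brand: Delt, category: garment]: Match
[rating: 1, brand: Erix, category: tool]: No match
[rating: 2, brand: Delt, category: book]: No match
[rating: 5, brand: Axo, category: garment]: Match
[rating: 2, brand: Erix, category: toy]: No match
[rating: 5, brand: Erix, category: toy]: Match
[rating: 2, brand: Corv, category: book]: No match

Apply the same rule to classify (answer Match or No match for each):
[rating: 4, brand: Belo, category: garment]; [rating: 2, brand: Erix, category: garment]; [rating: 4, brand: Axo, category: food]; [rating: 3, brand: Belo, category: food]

Match, No match, Match, Match

Every 'Match' example satisfies: rating ≥ 3. None of the 'No match' examples do.
[rating: 4, brand: Belo, category: garment]: rating = 4 — passes, so Match.
[rating: 2, brand: Erix, category: garment]: rating = 2 — lacks this property, so No match.
[rating: 4, brand: Axo, category: food]: rating = 4 — passes, so Match.
[rating: 3, brand: Belo, category: food]: rating = 3 — passes, so Match.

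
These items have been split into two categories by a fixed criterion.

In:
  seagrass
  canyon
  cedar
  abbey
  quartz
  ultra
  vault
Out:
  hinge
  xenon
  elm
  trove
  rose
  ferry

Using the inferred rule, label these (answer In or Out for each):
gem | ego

Out, Out

The rule appears to be: contains 'a'.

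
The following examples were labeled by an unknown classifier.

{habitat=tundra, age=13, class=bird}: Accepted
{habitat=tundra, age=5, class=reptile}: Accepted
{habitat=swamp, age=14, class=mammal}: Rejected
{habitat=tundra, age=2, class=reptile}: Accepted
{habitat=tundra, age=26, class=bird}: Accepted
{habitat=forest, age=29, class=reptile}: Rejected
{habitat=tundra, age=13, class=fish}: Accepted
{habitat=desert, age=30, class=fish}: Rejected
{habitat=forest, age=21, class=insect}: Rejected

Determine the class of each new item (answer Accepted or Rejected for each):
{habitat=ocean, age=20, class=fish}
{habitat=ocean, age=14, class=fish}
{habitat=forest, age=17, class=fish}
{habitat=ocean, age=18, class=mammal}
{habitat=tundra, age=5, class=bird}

Rejected, Rejected, Rejected, Rejected, Accepted

Looking at the examples, the only property every 'Accepted' case has and every 'Rejected' case lacks is: habitat is tundra.
{habitat=ocean, age=20, class=fish} → habitat is ocean → Rejected. {habitat=ocean, age=14, class=fish} → habitat is ocean → Rejected. {habitat=forest, age=17, class=fish} → habitat is forest → Rejected. {habitat=ocean, age=18, class=mammal} → habitat is ocean → Rejected. {habitat=tundra, age=5, class=bird} → habitat is tundra → Accepted.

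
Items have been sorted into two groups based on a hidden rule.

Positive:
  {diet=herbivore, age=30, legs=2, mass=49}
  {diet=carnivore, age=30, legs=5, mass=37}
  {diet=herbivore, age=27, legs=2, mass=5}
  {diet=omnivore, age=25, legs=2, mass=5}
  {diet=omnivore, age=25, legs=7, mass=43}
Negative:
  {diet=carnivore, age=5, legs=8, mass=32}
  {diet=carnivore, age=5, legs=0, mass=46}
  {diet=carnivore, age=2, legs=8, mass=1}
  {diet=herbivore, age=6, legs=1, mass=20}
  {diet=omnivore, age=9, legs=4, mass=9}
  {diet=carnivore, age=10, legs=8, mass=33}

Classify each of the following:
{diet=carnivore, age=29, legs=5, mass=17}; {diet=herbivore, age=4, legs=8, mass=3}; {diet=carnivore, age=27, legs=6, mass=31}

Positive, Negative, Positive

The rule appears to be: age ≥ 25.
{diet=carnivore, age=29, legs=5, mass=17}: Positive (age = 29). {diet=herbivore, age=4, legs=8, mass=3}: Negative (age = 4). {diet=carnivore, age=27, legs=6, mass=31}: Positive (age = 27).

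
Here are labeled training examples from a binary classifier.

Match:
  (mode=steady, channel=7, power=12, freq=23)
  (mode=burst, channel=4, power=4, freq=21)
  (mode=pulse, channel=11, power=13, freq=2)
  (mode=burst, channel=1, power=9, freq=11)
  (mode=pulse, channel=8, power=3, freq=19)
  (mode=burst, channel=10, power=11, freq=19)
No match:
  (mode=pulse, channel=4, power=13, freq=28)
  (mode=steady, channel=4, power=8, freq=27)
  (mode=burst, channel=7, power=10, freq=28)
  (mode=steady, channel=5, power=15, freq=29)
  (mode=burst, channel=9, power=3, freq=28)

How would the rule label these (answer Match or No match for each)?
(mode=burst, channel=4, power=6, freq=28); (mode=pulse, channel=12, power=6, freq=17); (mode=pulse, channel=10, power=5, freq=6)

No match, Match, Match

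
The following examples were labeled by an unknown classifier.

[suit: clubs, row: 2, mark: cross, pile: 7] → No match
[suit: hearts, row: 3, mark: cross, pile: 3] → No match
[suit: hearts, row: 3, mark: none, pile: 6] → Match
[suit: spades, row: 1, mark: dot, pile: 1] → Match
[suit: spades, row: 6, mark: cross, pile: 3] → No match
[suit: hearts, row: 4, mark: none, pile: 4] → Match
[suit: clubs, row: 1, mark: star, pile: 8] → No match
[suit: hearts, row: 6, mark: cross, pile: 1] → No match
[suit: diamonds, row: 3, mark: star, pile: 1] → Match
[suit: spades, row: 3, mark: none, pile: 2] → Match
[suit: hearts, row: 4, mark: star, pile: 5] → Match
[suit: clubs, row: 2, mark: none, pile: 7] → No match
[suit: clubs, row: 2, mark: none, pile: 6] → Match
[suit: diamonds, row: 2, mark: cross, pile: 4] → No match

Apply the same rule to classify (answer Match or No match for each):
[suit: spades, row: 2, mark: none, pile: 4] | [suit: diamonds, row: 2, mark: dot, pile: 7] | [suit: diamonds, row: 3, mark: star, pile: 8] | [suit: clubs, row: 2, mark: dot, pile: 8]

Match, No match, No match, No match

The rule appears to be: mark is not cross AND pile ≤ 6.
Match: [suit: spades, row: 2, mark: none, pile: 4], since mark is none, pile = 4. No match: [suit: diamonds, row: 2, mark: dot, pile: 7], since mark is dot, pile = 7. No match: [suit: diamonds, row: 3, mark: star, pile: 8], since mark is star, pile = 8. No match: [suit: clubs, row: 2, mark: dot, pile: 8], since mark is dot, pile = 8.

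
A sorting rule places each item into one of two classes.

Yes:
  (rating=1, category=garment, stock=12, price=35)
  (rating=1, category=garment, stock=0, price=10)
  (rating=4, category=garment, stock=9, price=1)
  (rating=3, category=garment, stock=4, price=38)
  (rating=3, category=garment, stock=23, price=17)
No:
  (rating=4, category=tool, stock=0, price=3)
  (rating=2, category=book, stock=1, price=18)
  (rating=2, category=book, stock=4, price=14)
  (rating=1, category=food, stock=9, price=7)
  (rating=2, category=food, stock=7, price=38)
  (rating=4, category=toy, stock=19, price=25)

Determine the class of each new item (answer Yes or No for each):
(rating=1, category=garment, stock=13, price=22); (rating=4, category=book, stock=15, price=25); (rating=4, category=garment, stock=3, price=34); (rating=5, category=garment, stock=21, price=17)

Yes, No, Yes, Yes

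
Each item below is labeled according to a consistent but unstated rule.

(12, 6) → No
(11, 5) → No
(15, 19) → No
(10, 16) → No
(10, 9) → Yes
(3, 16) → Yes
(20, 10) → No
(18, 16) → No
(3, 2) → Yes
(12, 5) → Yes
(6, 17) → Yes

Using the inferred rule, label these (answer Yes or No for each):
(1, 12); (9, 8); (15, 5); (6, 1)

The simplest hypothesis consistent with all the labels is: sum is odd.
(1, 12) — 1+12 = 13, hence Yes.
(9, 8) — 9+8 = 17, hence Yes.
(15, 5) — 15+5 = 20, hence No.
(6, 1) — 6+1 = 7, hence Yes.

Yes, Yes, No, Yes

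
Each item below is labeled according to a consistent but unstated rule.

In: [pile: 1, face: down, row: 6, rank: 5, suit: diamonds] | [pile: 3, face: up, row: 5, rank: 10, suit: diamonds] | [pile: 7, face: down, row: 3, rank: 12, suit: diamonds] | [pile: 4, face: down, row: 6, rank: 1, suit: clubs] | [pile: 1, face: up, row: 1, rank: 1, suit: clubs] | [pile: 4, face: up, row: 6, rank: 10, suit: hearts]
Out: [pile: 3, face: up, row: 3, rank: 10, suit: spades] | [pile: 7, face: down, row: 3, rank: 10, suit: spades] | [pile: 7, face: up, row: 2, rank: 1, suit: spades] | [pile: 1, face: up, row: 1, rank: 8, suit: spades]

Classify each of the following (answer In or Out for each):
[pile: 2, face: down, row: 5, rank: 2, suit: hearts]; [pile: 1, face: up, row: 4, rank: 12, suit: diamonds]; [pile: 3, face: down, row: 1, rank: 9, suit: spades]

The distinguishing property — suit is not spades — holds for all the 'In' cases and none of the 'Out' cases.
[pile: 2, face: down, row: 5, rank: 2, suit: hearts] → suit is hearts → In.
[pile: 1, face: up, row: 4, rank: 12, suit: diamonds] → suit is diamonds → In.
[pile: 3, face: down, row: 1, rank: 9, suit: spades] → suit is spades → Out.

In, In, Out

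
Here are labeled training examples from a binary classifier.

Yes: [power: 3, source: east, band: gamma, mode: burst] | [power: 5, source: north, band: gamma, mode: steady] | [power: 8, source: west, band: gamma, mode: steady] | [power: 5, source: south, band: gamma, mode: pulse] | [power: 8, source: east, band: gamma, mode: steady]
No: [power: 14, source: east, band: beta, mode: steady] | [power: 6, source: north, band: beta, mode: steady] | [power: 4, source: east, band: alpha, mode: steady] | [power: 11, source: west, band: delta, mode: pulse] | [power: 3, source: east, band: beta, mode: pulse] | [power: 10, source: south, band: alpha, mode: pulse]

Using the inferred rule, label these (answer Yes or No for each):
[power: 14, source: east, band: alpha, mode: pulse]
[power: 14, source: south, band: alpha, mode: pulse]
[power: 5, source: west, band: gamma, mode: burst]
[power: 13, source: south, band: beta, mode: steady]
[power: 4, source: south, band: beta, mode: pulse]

No, No, Yes, No, No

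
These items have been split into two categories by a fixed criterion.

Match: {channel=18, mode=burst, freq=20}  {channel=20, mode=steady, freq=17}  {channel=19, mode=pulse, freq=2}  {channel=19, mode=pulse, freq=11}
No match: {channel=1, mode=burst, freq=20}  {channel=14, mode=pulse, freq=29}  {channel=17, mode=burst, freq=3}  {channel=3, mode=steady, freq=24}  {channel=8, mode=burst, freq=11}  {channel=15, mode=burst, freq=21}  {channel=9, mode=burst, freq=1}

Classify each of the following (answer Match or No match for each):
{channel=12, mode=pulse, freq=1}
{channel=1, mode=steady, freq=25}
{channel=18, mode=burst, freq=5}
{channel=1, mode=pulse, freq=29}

No match, No match, Match, No match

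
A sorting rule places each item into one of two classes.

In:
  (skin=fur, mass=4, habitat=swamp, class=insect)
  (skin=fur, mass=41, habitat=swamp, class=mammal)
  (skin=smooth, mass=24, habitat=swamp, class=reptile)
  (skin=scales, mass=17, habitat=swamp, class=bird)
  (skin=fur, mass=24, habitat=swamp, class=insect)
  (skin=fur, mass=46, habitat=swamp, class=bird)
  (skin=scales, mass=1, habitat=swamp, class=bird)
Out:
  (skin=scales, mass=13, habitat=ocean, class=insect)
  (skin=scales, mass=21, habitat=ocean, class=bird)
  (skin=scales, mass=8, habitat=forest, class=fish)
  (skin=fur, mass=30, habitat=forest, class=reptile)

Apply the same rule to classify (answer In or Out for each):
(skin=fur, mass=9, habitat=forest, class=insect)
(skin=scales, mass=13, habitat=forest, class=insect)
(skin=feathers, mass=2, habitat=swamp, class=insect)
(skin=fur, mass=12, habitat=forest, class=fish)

Out, Out, In, Out

A rule that fits every label: habitat is swamp — true of each 'In' example, false of each 'Out' one.
(skin=fur, mass=9, habitat=forest, class=insect): habitat is forest — does not fit, so Out.
(skin=scales, mass=13, habitat=forest, class=insect): habitat is forest — does not fit, so Out.
(skin=feathers, mass=2, habitat=swamp, class=insect): habitat is swamp — satisfies this, so In.
(skin=fur, mass=12, habitat=forest, class=fish): habitat is forest — does not fit, so Out.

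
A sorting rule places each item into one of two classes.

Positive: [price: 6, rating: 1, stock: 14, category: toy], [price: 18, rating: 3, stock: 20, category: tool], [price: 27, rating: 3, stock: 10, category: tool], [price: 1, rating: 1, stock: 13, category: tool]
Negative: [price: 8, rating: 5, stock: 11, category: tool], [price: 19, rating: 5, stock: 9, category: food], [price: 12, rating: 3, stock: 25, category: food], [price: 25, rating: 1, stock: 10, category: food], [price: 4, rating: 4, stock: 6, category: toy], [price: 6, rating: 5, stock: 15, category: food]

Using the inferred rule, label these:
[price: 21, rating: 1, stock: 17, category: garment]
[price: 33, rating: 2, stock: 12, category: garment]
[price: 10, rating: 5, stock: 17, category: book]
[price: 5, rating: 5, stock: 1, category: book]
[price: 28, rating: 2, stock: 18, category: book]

The pattern is that an item is 'Positive' exactly when: category is not food AND rating ≤ 3.
[price: 21, rating: 1, stock: 17, category: garment]: category is garment, rating = 1 — checks out, so Positive. [price: 33, rating: 2, stock: 12, category: garment]: category is garment, rating = 2 — checks out, so Positive. [price: 10, rating: 5, stock: 17, category: book]: category is book, rating = 5 — does not satisfy this, so Negative. [price: 5, rating: 5, stock: 1, category: book]: category is book, rating = 5 — does not satisfy this, so Negative. [price: 28, rating: 2, stock: 18, category: book]: category is book, rating = 2 — checks out, so Positive.

Positive, Positive, Negative, Negative, Positive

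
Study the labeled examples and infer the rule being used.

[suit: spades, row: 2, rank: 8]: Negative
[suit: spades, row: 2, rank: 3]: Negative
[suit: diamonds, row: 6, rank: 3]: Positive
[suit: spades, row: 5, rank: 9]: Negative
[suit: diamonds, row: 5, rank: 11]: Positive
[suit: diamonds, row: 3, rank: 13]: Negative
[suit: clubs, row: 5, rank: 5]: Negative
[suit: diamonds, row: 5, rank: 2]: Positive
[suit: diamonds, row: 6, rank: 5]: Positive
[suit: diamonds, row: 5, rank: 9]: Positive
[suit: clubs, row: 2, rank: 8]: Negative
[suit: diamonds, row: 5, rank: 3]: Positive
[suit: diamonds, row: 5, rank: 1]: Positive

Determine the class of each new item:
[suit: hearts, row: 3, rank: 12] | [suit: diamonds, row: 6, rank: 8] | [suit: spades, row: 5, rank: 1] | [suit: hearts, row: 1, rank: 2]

Negative, Positive, Negative, Negative

The rule appears to be: suit is diamonds AND row ≥ 5.
[suit: hearts, row: 3, rank: 12] → suit is hearts, row = 3 → Negative.
[suit: diamonds, row: 6, rank: 8] → suit is diamonds, row = 6 → Positive.
[suit: spades, row: 5, rank: 1] → suit is spades, row = 5 → Negative.
[suit: hearts, row: 1, rank: 2] → suit is hearts, row = 1 → Negative.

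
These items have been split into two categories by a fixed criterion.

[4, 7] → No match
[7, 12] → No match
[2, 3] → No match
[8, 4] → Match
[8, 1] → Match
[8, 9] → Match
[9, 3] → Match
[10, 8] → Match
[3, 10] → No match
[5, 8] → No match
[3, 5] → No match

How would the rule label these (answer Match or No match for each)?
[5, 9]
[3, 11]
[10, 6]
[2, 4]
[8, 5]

The classifier is using: first ≥ 8.

No match, No match, Match, No match, Match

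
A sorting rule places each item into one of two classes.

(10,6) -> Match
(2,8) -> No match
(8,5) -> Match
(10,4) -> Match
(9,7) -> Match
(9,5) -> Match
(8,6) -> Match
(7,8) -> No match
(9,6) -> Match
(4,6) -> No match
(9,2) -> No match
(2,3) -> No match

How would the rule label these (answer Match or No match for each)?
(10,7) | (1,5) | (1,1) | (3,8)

Match, No match, No match, No match

The distinguishing property — first > second AND sum ≥ 13 — holds for all the 'Match' cases and none of the 'No match' cases.
(10,7): 10 > 7, 10+7 = 17 — passes, so Match.
(1,5): 1 < 5, 1+5 = 6 — doesn't qualify, so No match.
(1,1): 1 = 1, 1+1 = 2 — doesn't qualify, so No match.
(3,8): 3 < 8, 3+8 = 11 — doesn't qualify, so No match.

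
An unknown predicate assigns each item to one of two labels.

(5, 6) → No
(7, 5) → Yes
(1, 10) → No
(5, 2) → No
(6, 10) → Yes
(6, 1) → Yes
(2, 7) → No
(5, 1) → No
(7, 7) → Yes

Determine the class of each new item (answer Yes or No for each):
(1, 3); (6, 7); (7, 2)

The distinguishing property — first ≥ 6 — holds for all the 'Yes' cases and none of the 'No' cases.

No, Yes, Yes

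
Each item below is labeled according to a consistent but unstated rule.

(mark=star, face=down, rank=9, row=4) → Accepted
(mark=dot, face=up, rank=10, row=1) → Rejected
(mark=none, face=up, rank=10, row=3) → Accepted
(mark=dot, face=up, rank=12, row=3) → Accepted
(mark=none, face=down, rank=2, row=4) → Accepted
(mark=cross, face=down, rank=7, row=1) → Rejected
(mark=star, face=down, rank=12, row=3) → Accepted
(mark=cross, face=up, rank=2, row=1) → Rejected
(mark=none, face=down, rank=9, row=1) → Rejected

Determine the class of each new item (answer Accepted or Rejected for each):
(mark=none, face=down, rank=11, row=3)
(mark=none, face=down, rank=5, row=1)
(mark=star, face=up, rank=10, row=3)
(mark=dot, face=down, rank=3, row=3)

'Accepted' ⟺ row ≥ 3.
(mark=none, face=down, rank=11, row=3) → row = 3 → Accepted.
(mark=none, face=down, rank=5, row=1) → row = 1 → Rejected.
(mark=star, face=up, rank=10, row=3) → row = 3 → Accepted.
(mark=dot, face=down, rank=3, row=3) → row = 3 → Accepted.

Accepted, Rejected, Accepted, Accepted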